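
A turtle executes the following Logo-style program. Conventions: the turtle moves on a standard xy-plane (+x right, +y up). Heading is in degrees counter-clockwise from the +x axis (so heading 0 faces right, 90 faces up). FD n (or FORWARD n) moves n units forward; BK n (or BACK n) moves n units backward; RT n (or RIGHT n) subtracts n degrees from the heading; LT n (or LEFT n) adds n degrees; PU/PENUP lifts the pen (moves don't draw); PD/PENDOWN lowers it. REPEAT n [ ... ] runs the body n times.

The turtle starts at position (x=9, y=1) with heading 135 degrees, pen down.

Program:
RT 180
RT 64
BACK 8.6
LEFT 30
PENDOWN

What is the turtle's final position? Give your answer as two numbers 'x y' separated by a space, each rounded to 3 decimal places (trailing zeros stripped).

Executing turtle program step by step:
Start: pos=(9,1), heading=135, pen down
RT 180: heading 135 -> 315
RT 64: heading 315 -> 251
BK 8.6: (9,1) -> (11.8,9.131) [heading=251, draw]
LT 30: heading 251 -> 281
PD: pen down
Final: pos=(11.8,9.131), heading=281, 1 segment(s) drawn

Answer: 11.8 9.131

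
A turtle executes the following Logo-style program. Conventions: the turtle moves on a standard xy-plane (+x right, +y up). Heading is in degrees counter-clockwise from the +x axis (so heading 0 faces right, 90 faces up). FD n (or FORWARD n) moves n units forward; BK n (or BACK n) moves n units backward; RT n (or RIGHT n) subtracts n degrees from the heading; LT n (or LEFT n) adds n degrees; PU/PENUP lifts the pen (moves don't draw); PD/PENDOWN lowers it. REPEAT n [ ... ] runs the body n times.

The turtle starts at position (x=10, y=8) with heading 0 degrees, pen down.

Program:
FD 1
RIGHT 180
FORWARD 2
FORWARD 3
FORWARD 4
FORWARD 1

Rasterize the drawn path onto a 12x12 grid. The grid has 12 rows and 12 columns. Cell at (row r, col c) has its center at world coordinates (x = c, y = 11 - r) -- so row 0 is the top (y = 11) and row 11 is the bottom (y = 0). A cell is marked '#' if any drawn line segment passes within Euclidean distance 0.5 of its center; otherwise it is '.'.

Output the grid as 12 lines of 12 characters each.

Answer: ............
............
............
.###########
............
............
............
............
............
............
............
............

Derivation:
Segment 0: (10,8) -> (11,8)
Segment 1: (11,8) -> (9,8)
Segment 2: (9,8) -> (6,8)
Segment 3: (6,8) -> (2,8)
Segment 4: (2,8) -> (1,8)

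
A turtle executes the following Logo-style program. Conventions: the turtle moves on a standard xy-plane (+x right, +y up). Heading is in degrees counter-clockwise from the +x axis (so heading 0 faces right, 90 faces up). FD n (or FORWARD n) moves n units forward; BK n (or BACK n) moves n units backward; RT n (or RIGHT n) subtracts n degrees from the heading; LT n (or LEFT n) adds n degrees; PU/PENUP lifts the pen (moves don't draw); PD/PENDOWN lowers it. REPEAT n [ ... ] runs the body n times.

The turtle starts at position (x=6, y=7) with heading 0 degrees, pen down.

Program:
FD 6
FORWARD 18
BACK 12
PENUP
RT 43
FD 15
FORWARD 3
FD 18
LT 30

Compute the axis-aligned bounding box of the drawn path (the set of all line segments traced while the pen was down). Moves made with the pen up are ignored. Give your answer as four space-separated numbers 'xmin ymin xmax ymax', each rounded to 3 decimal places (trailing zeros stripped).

Answer: 6 7 30 7

Derivation:
Executing turtle program step by step:
Start: pos=(6,7), heading=0, pen down
FD 6: (6,7) -> (12,7) [heading=0, draw]
FD 18: (12,7) -> (30,7) [heading=0, draw]
BK 12: (30,7) -> (18,7) [heading=0, draw]
PU: pen up
RT 43: heading 0 -> 317
FD 15: (18,7) -> (28.97,-3.23) [heading=317, move]
FD 3: (28.97,-3.23) -> (31.164,-5.276) [heading=317, move]
FD 18: (31.164,-5.276) -> (44.329,-17.552) [heading=317, move]
LT 30: heading 317 -> 347
Final: pos=(44.329,-17.552), heading=347, 3 segment(s) drawn

Segment endpoints: x in {6, 12, 18, 30}, y in {7}
xmin=6, ymin=7, xmax=30, ymax=7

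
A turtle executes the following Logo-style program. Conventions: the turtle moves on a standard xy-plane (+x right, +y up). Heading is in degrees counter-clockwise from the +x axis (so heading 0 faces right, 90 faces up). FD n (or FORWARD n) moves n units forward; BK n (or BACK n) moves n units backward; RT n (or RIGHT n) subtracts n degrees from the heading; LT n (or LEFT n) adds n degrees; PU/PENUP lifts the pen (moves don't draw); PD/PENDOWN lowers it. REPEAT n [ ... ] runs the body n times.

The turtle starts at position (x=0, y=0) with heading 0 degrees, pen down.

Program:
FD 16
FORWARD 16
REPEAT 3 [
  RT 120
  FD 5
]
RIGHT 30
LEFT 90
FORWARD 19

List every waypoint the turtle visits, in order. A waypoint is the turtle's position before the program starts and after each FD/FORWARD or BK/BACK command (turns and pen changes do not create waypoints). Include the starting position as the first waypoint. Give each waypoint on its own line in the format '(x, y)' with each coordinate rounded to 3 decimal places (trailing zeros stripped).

Executing turtle program step by step:
Start: pos=(0,0), heading=0, pen down
FD 16: (0,0) -> (16,0) [heading=0, draw]
FD 16: (16,0) -> (32,0) [heading=0, draw]
REPEAT 3 [
  -- iteration 1/3 --
  RT 120: heading 0 -> 240
  FD 5: (32,0) -> (29.5,-4.33) [heading=240, draw]
  -- iteration 2/3 --
  RT 120: heading 240 -> 120
  FD 5: (29.5,-4.33) -> (27,0) [heading=120, draw]
  -- iteration 3/3 --
  RT 120: heading 120 -> 0
  FD 5: (27,0) -> (32,0) [heading=0, draw]
]
RT 30: heading 0 -> 330
LT 90: heading 330 -> 60
FD 19: (32,0) -> (41.5,16.454) [heading=60, draw]
Final: pos=(41.5,16.454), heading=60, 6 segment(s) drawn
Waypoints (7 total):
(0, 0)
(16, 0)
(32, 0)
(29.5, -4.33)
(27, 0)
(32, 0)
(41.5, 16.454)

Answer: (0, 0)
(16, 0)
(32, 0)
(29.5, -4.33)
(27, 0)
(32, 0)
(41.5, 16.454)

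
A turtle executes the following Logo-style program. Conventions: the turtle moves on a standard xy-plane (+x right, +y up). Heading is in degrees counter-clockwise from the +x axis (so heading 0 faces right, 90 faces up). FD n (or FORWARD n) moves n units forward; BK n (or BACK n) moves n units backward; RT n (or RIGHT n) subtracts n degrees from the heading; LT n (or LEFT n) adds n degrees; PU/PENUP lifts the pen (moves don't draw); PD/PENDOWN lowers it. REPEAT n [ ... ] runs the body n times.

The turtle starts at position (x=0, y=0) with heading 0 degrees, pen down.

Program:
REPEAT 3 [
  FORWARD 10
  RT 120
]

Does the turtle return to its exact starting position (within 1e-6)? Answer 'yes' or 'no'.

Executing turtle program step by step:
Start: pos=(0,0), heading=0, pen down
REPEAT 3 [
  -- iteration 1/3 --
  FD 10: (0,0) -> (10,0) [heading=0, draw]
  RT 120: heading 0 -> 240
  -- iteration 2/3 --
  FD 10: (10,0) -> (5,-8.66) [heading=240, draw]
  RT 120: heading 240 -> 120
  -- iteration 3/3 --
  FD 10: (5,-8.66) -> (0,0) [heading=120, draw]
  RT 120: heading 120 -> 0
]
Final: pos=(0,0), heading=0, 3 segment(s) drawn

Start position: (0, 0)
Final position: (0, 0)
Distance = 0; < 1e-6 -> CLOSED

Answer: yes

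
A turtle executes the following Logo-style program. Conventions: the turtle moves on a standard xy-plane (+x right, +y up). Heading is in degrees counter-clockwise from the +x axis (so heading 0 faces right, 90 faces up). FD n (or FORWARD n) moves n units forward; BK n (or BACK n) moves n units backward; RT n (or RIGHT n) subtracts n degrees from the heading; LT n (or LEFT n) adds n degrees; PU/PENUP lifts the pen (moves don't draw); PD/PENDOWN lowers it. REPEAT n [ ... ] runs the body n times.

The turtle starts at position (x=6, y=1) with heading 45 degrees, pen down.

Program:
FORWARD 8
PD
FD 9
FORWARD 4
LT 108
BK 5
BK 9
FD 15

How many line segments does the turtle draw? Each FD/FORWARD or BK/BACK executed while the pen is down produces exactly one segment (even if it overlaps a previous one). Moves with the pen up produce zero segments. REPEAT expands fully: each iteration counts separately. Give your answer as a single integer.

Executing turtle program step by step:
Start: pos=(6,1), heading=45, pen down
FD 8: (6,1) -> (11.657,6.657) [heading=45, draw]
PD: pen down
FD 9: (11.657,6.657) -> (18.021,13.021) [heading=45, draw]
FD 4: (18.021,13.021) -> (20.849,15.849) [heading=45, draw]
LT 108: heading 45 -> 153
BK 5: (20.849,15.849) -> (25.304,13.579) [heading=153, draw]
BK 9: (25.304,13.579) -> (33.323,9.493) [heading=153, draw]
FD 15: (33.323,9.493) -> (19.958,16.303) [heading=153, draw]
Final: pos=(19.958,16.303), heading=153, 6 segment(s) drawn
Segments drawn: 6

Answer: 6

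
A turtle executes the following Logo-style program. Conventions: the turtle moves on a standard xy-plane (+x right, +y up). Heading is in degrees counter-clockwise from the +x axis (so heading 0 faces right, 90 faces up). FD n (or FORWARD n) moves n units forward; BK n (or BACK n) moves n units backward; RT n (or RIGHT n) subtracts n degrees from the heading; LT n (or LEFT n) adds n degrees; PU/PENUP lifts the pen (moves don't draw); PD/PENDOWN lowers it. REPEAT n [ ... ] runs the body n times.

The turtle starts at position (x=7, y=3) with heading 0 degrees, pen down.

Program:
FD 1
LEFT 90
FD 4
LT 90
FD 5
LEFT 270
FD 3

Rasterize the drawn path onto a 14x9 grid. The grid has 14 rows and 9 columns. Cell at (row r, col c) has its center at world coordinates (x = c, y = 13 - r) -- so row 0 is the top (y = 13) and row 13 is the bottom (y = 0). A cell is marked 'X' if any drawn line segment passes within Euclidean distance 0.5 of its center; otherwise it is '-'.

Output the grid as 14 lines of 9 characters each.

Answer: ---------
---------
---------
---X-----
---X-----
---X-----
---XXXXXX
--------X
--------X
--------X
-------XX
---------
---------
---------

Derivation:
Segment 0: (7,3) -> (8,3)
Segment 1: (8,3) -> (8,7)
Segment 2: (8,7) -> (3,7)
Segment 3: (3,7) -> (3,10)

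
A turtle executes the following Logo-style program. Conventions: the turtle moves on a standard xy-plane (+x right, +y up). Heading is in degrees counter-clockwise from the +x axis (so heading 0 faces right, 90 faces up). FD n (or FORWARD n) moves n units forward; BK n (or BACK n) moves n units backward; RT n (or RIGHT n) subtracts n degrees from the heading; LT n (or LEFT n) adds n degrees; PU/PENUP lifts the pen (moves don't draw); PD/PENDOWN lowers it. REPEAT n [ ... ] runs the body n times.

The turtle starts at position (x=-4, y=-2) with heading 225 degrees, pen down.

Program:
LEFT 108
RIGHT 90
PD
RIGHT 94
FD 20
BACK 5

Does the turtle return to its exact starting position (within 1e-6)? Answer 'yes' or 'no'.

Answer: no

Derivation:
Executing turtle program step by step:
Start: pos=(-4,-2), heading=225, pen down
LT 108: heading 225 -> 333
RT 90: heading 333 -> 243
PD: pen down
RT 94: heading 243 -> 149
FD 20: (-4,-2) -> (-21.143,8.301) [heading=149, draw]
BK 5: (-21.143,8.301) -> (-16.858,5.726) [heading=149, draw]
Final: pos=(-16.858,5.726), heading=149, 2 segment(s) drawn

Start position: (-4, -2)
Final position: (-16.858, 5.726)
Distance = 15; >= 1e-6 -> NOT closed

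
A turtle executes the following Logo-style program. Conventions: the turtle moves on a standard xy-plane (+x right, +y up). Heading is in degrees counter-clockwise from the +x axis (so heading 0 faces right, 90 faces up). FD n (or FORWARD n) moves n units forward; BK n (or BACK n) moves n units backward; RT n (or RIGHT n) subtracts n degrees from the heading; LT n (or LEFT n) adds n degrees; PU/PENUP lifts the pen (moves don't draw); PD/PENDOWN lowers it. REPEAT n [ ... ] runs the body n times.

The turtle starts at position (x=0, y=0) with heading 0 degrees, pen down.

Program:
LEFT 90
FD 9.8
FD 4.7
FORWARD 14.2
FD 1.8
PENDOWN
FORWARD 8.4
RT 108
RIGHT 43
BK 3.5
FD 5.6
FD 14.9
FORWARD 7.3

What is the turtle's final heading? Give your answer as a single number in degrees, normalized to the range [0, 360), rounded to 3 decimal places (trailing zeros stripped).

Answer: 299

Derivation:
Executing turtle program step by step:
Start: pos=(0,0), heading=0, pen down
LT 90: heading 0 -> 90
FD 9.8: (0,0) -> (0,9.8) [heading=90, draw]
FD 4.7: (0,9.8) -> (0,14.5) [heading=90, draw]
FD 14.2: (0,14.5) -> (0,28.7) [heading=90, draw]
FD 1.8: (0,28.7) -> (0,30.5) [heading=90, draw]
PD: pen down
FD 8.4: (0,30.5) -> (0,38.9) [heading=90, draw]
RT 108: heading 90 -> 342
RT 43: heading 342 -> 299
BK 3.5: (0,38.9) -> (-1.697,41.961) [heading=299, draw]
FD 5.6: (-1.697,41.961) -> (1.018,37.063) [heading=299, draw]
FD 14.9: (1.018,37.063) -> (8.242,24.031) [heading=299, draw]
FD 7.3: (8.242,24.031) -> (11.781,17.647) [heading=299, draw]
Final: pos=(11.781,17.647), heading=299, 9 segment(s) drawn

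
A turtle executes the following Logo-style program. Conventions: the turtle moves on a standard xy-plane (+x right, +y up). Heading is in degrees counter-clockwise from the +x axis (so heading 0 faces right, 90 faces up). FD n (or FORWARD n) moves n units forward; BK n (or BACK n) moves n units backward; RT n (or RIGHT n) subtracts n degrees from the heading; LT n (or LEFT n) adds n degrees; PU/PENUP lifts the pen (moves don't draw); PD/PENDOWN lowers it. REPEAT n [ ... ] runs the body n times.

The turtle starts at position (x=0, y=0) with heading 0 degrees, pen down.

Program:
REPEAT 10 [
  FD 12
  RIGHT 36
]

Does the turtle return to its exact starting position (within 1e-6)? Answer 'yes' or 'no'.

Answer: yes

Derivation:
Executing turtle program step by step:
Start: pos=(0,0), heading=0, pen down
REPEAT 10 [
  -- iteration 1/10 --
  FD 12: (0,0) -> (12,0) [heading=0, draw]
  RT 36: heading 0 -> 324
  -- iteration 2/10 --
  FD 12: (12,0) -> (21.708,-7.053) [heading=324, draw]
  RT 36: heading 324 -> 288
  -- iteration 3/10 --
  FD 12: (21.708,-7.053) -> (25.416,-18.466) [heading=288, draw]
  RT 36: heading 288 -> 252
  -- iteration 4/10 --
  FD 12: (25.416,-18.466) -> (21.708,-29.879) [heading=252, draw]
  RT 36: heading 252 -> 216
  -- iteration 5/10 --
  FD 12: (21.708,-29.879) -> (12,-36.932) [heading=216, draw]
  RT 36: heading 216 -> 180
  -- iteration 6/10 --
  FD 12: (12,-36.932) -> (0,-36.932) [heading=180, draw]
  RT 36: heading 180 -> 144
  -- iteration 7/10 --
  FD 12: (0,-36.932) -> (-9.708,-29.879) [heading=144, draw]
  RT 36: heading 144 -> 108
  -- iteration 8/10 --
  FD 12: (-9.708,-29.879) -> (-13.416,-18.466) [heading=108, draw]
  RT 36: heading 108 -> 72
  -- iteration 9/10 --
  FD 12: (-13.416,-18.466) -> (-9.708,-7.053) [heading=72, draw]
  RT 36: heading 72 -> 36
  -- iteration 10/10 --
  FD 12: (-9.708,-7.053) -> (0,0) [heading=36, draw]
  RT 36: heading 36 -> 0
]
Final: pos=(0,0), heading=0, 10 segment(s) drawn

Start position: (0, 0)
Final position: (0, 0)
Distance = 0; < 1e-6 -> CLOSED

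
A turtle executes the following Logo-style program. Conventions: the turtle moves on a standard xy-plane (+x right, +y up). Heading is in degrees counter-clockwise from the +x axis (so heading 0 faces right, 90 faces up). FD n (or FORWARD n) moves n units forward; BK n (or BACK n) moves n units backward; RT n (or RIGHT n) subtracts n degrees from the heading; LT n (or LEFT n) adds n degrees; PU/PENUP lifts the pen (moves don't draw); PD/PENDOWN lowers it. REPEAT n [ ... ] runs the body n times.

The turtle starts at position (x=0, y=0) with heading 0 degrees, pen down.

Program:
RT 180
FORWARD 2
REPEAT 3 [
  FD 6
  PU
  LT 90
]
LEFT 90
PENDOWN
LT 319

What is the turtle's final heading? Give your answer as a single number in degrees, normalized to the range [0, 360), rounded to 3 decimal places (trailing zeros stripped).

Executing turtle program step by step:
Start: pos=(0,0), heading=0, pen down
RT 180: heading 0 -> 180
FD 2: (0,0) -> (-2,0) [heading=180, draw]
REPEAT 3 [
  -- iteration 1/3 --
  FD 6: (-2,0) -> (-8,0) [heading=180, draw]
  PU: pen up
  LT 90: heading 180 -> 270
  -- iteration 2/3 --
  FD 6: (-8,0) -> (-8,-6) [heading=270, move]
  PU: pen up
  LT 90: heading 270 -> 0
  -- iteration 3/3 --
  FD 6: (-8,-6) -> (-2,-6) [heading=0, move]
  PU: pen up
  LT 90: heading 0 -> 90
]
LT 90: heading 90 -> 180
PD: pen down
LT 319: heading 180 -> 139
Final: pos=(-2,-6), heading=139, 2 segment(s) drawn

Answer: 139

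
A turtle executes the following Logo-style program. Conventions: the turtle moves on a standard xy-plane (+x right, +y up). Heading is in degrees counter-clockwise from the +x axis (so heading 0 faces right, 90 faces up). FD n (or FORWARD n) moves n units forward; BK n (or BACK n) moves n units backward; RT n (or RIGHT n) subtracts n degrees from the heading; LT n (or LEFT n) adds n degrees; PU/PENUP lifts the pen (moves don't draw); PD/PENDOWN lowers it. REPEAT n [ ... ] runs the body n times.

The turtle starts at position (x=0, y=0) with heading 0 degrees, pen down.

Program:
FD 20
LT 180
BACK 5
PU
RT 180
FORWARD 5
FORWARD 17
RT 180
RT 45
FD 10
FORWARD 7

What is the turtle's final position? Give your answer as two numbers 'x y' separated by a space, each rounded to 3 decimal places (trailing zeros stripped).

Answer: 34.979 12.021

Derivation:
Executing turtle program step by step:
Start: pos=(0,0), heading=0, pen down
FD 20: (0,0) -> (20,0) [heading=0, draw]
LT 180: heading 0 -> 180
BK 5: (20,0) -> (25,0) [heading=180, draw]
PU: pen up
RT 180: heading 180 -> 0
FD 5: (25,0) -> (30,0) [heading=0, move]
FD 17: (30,0) -> (47,0) [heading=0, move]
RT 180: heading 0 -> 180
RT 45: heading 180 -> 135
FD 10: (47,0) -> (39.929,7.071) [heading=135, move]
FD 7: (39.929,7.071) -> (34.979,12.021) [heading=135, move]
Final: pos=(34.979,12.021), heading=135, 2 segment(s) drawn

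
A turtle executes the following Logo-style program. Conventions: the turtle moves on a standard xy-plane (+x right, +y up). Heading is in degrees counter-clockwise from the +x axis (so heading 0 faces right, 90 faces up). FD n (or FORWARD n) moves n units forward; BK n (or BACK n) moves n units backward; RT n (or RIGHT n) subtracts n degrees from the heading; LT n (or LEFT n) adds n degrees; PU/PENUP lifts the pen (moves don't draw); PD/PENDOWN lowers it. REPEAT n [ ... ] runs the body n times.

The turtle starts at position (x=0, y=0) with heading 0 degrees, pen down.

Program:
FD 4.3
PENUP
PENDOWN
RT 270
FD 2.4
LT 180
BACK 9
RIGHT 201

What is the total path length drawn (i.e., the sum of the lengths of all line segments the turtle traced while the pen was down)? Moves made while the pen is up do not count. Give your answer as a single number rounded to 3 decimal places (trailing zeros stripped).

Executing turtle program step by step:
Start: pos=(0,0), heading=0, pen down
FD 4.3: (0,0) -> (4.3,0) [heading=0, draw]
PU: pen up
PD: pen down
RT 270: heading 0 -> 90
FD 2.4: (4.3,0) -> (4.3,2.4) [heading=90, draw]
LT 180: heading 90 -> 270
BK 9: (4.3,2.4) -> (4.3,11.4) [heading=270, draw]
RT 201: heading 270 -> 69
Final: pos=(4.3,11.4), heading=69, 3 segment(s) drawn

Segment lengths:
  seg 1: (0,0) -> (4.3,0), length = 4.3
  seg 2: (4.3,0) -> (4.3,2.4), length = 2.4
  seg 3: (4.3,2.4) -> (4.3,11.4), length = 9
Total = 15.7

Answer: 15.7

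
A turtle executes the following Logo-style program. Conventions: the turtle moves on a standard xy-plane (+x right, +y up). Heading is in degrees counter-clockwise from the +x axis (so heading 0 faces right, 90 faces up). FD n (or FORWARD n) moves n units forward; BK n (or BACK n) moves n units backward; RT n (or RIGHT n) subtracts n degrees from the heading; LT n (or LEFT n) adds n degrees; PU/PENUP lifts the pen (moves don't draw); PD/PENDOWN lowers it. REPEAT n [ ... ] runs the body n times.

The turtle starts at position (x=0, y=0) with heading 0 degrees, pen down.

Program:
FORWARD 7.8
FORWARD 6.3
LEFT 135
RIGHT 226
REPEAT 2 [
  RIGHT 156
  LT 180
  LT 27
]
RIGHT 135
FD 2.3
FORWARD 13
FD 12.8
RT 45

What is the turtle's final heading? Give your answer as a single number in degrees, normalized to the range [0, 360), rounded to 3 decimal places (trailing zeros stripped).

Executing turtle program step by step:
Start: pos=(0,0), heading=0, pen down
FD 7.8: (0,0) -> (7.8,0) [heading=0, draw]
FD 6.3: (7.8,0) -> (14.1,0) [heading=0, draw]
LT 135: heading 0 -> 135
RT 226: heading 135 -> 269
REPEAT 2 [
  -- iteration 1/2 --
  RT 156: heading 269 -> 113
  LT 180: heading 113 -> 293
  LT 27: heading 293 -> 320
  -- iteration 2/2 --
  RT 156: heading 320 -> 164
  LT 180: heading 164 -> 344
  LT 27: heading 344 -> 11
]
RT 135: heading 11 -> 236
FD 2.3: (14.1,0) -> (12.814,-1.907) [heading=236, draw]
FD 13: (12.814,-1.907) -> (5.544,-12.684) [heading=236, draw]
FD 12.8: (5.544,-12.684) -> (-1.613,-23.296) [heading=236, draw]
RT 45: heading 236 -> 191
Final: pos=(-1.613,-23.296), heading=191, 5 segment(s) drawn

Answer: 191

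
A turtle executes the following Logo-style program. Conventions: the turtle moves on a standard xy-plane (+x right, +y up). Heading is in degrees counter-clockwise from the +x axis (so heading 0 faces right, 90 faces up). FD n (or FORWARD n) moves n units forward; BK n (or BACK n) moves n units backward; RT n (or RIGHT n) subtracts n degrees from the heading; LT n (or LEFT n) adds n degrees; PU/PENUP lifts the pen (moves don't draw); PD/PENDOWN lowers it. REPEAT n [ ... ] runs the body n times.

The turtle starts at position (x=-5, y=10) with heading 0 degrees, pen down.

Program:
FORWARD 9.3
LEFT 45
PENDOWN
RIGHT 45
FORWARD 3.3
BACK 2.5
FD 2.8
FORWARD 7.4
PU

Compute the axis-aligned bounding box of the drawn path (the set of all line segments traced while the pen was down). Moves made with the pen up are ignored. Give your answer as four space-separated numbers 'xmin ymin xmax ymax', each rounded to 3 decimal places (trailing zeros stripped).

Executing turtle program step by step:
Start: pos=(-5,10), heading=0, pen down
FD 9.3: (-5,10) -> (4.3,10) [heading=0, draw]
LT 45: heading 0 -> 45
PD: pen down
RT 45: heading 45 -> 0
FD 3.3: (4.3,10) -> (7.6,10) [heading=0, draw]
BK 2.5: (7.6,10) -> (5.1,10) [heading=0, draw]
FD 2.8: (5.1,10) -> (7.9,10) [heading=0, draw]
FD 7.4: (7.9,10) -> (15.3,10) [heading=0, draw]
PU: pen up
Final: pos=(15.3,10), heading=0, 5 segment(s) drawn

Segment endpoints: x in {-5, 4.3, 5.1, 7.6, 7.9, 15.3}, y in {10}
xmin=-5, ymin=10, xmax=15.3, ymax=10

Answer: -5 10 15.3 10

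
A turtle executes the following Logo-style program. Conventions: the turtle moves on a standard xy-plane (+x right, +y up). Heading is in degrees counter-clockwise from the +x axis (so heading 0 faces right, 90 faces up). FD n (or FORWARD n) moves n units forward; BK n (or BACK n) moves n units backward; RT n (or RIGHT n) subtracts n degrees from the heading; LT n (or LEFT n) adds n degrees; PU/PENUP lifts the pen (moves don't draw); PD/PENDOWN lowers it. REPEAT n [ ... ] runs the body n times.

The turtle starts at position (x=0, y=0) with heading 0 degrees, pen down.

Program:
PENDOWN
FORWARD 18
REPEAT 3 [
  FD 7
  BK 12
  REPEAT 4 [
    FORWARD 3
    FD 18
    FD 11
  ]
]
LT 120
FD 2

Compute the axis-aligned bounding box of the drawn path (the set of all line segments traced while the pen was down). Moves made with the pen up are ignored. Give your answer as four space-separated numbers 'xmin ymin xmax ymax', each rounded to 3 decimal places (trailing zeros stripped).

Answer: 0 0 387 1.732

Derivation:
Executing turtle program step by step:
Start: pos=(0,0), heading=0, pen down
PD: pen down
FD 18: (0,0) -> (18,0) [heading=0, draw]
REPEAT 3 [
  -- iteration 1/3 --
  FD 7: (18,0) -> (25,0) [heading=0, draw]
  BK 12: (25,0) -> (13,0) [heading=0, draw]
  REPEAT 4 [
    -- iteration 1/4 --
    FD 3: (13,0) -> (16,0) [heading=0, draw]
    FD 18: (16,0) -> (34,0) [heading=0, draw]
    FD 11: (34,0) -> (45,0) [heading=0, draw]
    -- iteration 2/4 --
    FD 3: (45,0) -> (48,0) [heading=0, draw]
    FD 18: (48,0) -> (66,0) [heading=0, draw]
    FD 11: (66,0) -> (77,0) [heading=0, draw]
    -- iteration 3/4 --
    FD 3: (77,0) -> (80,0) [heading=0, draw]
    FD 18: (80,0) -> (98,0) [heading=0, draw]
    FD 11: (98,0) -> (109,0) [heading=0, draw]
    -- iteration 4/4 --
    FD 3: (109,0) -> (112,0) [heading=0, draw]
    FD 18: (112,0) -> (130,0) [heading=0, draw]
    FD 11: (130,0) -> (141,0) [heading=0, draw]
  ]
  -- iteration 2/3 --
  FD 7: (141,0) -> (148,0) [heading=0, draw]
  BK 12: (148,0) -> (136,0) [heading=0, draw]
  REPEAT 4 [
    -- iteration 1/4 --
    FD 3: (136,0) -> (139,0) [heading=0, draw]
    FD 18: (139,0) -> (157,0) [heading=0, draw]
    FD 11: (157,0) -> (168,0) [heading=0, draw]
    -- iteration 2/4 --
    FD 3: (168,0) -> (171,0) [heading=0, draw]
    FD 18: (171,0) -> (189,0) [heading=0, draw]
    FD 11: (189,0) -> (200,0) [heading=0, draw]
    -- iteration 3/4 --
    FD 3: (200,0) -> (203,0) [heading=0, draw]
    FD 18: (203,0) -> (221,0) [heading=0, draw]
    FD 11: (221,0) -> (232,0) [heading=0, draw]
    -- iteration 4/4 --
    FD 3: (232,0) -> (235,0) [heading=0, draw]
    FD 18: (235,0) -> (253,0) [heading=0, draw]
    FD 11: (253,0) -> (264,0) [heading=0, draw]
  ]
  -- iteration 3/3 --
  FD 7: (264,0) -> (271,0) [heading=0, draw]
  BK 12: (271,0) -> (259,0) [heading=0, draw]
  REPEAT 4 [
    -- iteration 1/4 --
    FD 3: (259,0) -> (262,0) [heading=0, draw]
    FD 18: (262,0) -> (280,0) [heading=0, draw]
    FD 11: (280,0) -> (291,0) [heading=0, draw]
    -- iteration 2/4 --
    FD 3: (291,0) -> (294,0) [heading=0, draw]
    FD 18: (294,0) -> (312,0) [heading=0, draw]
    FD 11: (312,0) -> (323,0) [heading=0, draw]
    -- iteration 3/4 --
    FD 3: (323,0) -> (326,0) [heading=0, draw]
    FD 18: (326,0) -> (344,0) [heading=0, draw]
    FD 11: (344,0) -> (355,0) [heading=0, draw]
    -- iteration 4/4 --
    FD 3: (355,0) -> (358,0) [heading=0, draw]
    FD 18: (358,0) -> (376,0) [heading=0, draw]
    FD 11: (376,0) -> (387,0) [heading=0, draw]
  ]
]
LT 120: heading 0 -> 120
FD 2: (387,0) -> (386,1.732) [heading=120, draw]
Final: pos=(386,1.732), heading=120, 44 segment(s) drawn

Segment endpoints: x in {0, 13, 16, 18, 25, 34, 45, 48, 66, 77, 80, 98, 109, 112, 130, 136, 139, 141, 148, 157, 168, 171, 189, 200, 203, 221, 232, 235, 253, 259, 262, 264, 271, 280, 291, 294, 312, 323, 326, 344, 355, 358, 376, 386, 387}, y in {0, 1.732}
xmin=0, ymin=0, xmax=387, ymax=1.732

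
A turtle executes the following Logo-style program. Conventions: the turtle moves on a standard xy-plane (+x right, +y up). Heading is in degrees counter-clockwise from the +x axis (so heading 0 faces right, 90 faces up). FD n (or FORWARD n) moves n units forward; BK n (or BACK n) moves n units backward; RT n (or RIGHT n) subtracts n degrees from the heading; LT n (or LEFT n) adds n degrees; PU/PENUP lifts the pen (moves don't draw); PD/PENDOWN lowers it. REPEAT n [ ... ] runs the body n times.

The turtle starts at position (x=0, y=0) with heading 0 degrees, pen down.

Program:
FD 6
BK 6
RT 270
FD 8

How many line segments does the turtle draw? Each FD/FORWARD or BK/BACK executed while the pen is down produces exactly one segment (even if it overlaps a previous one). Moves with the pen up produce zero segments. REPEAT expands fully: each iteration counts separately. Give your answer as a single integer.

Executing turtle program step by step:
Start: pos=(0,0), heading=0, pen down
FD 6: (0,0) -> (6,0) [heading=0, draw]
BK 6: (6,0) -> (0,0) [heading=0, draw]
RT 270: heading 0 -> 90
FD 8: (0,0) -> (0,8) [heading=90, draw]
Final: pos=(0,8), heading=90, 3 segment(s) drawn
Segments drawn: 3

Answer: 3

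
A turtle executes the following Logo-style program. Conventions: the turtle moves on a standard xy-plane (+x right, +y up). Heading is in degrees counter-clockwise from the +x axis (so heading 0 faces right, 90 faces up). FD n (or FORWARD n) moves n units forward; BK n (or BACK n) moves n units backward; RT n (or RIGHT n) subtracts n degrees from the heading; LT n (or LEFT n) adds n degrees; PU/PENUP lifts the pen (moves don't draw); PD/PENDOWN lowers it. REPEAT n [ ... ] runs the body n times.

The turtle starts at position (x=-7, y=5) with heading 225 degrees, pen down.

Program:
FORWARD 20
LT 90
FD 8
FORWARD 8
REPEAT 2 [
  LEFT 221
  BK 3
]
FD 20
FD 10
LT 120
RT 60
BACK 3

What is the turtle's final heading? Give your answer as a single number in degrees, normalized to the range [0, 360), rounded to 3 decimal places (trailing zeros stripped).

Executing turtle program step by step:
Start: pos=(-7,5), heading=225, pen down
FD 20: (-7,5) -> (-21.142,-9.142) [heading=225, draw]
LT 90: heading 225 -> 315
FD 8: (-21.142,-9.142) -> (-15.485,-14.799) [heading=315, draw]
FD 8: (-15.485,-14.799) -> (-9.828,-20.456) [heading=315, draw]
REPEAT 2 [
  -- iteration 1/2 --
  LT 221: heading 315 -> 176
  BK 3: (-9.828,-20.456) -> (-6.836,-20.665) [heading=176, draw]
  -- iteration 2/2 --
  LT 221: heading 176 -> 37
  BK 3: (-6.836,-20.665) -> (-9.232,-22.471) [heading=37, draw]
]
FD 20: (-9.232,-22.471) -> (6.741,-10.434) [heading=37, draw]
FD 10: (6.741,-10.434) -> (14.727,-4.416) [heading=37, draw]
LT 120: heading 37 -> 157
RT 60: heading 157 -> 97
BK 3: (14.727,-4.416) -> (15.093,-7.394) [heading=97, draw]
Final: pos=(15.093,-7.394), heading=97, 8 segment(s) drawn

Answer: 97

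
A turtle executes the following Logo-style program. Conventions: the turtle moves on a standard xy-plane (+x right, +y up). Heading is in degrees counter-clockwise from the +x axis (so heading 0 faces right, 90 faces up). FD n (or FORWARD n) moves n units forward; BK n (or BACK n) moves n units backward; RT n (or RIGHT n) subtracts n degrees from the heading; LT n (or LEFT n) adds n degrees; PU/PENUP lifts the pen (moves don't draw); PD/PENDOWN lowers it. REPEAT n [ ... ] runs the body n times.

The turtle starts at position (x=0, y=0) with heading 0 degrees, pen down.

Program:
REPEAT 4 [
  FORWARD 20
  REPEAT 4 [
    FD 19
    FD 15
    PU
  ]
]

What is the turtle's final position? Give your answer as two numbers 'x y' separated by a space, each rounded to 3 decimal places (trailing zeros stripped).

Answer: 624 0

Derivation:
Executing turtle program step by step:
Start: pos=(0,0), heading=0, pen down
REPEAT 4 [
  -- iteration 1/4 --
  FD 20: (0,0) -> (20,0) [heading=0, draw]
  REPEAT 4 [
    -- iteration 1/4 --
    FD 19: (20,0) -> (39,0) [heading=0, draw]
    FD 15: (39,0) -> (54,0) [heading=0, draw]
    PU: pen up
    -- iteration 2/4 --
    FD 19: (54,0) -> (73,0) [heading=0, move]
    FD 15: (73,0) -> (88,0) [heading=0, move]
    PU: pen up
    -- iteration 3/4 --
    FD 19: (88,0) -> (107,0) [heading=0, move]
    FD 15: (107,0) -> (122,0) [heading=0, move]
    PU: pen up
    -- iteration 4/4 --
    FD 19: (122,0) -> (141,0) [heading=0, move]
    FD 15: (141,0) -> (156,0) [heading=0, move]
    PU: pen up
  ]
  -- iteration 2/4 --
  FD 20: (156,0) -> (176,0) [heading=0, move]
  REPEAT 4 [
    -- iteration 1/4 --
    FD 19: (176,0) -> (195,0) [heading=0, move]
    FD 15: (195,0) -> (210,0) [heading=0, move]
    PU: pen up
    -- iteration 2/4 --
    FD 19: (210,0) -> (229,0) [heading=0, move]
    FD 15: (229,0) -> (244,0) [heading=0, move]
    PU: pen up
    -- iteration 3/4 --
    FD 19: (244,0) -> (263,0) [heading=0, move]
    FD 15: (263,0) -> (278,0) [heading=0, move]
    PU: pen up
    -- iteration 4/4 --
    FD 19: (278,0) -> (297,0) [heading=0, move]
    FD 15: (297,0) -> (312,0) [heading=0, move]
    PU: pen up
  ]
  -- iteration 3/4 --
  FD 20: (312,0) -> (332,0) [heading=0, move]
  REPEAT 4 [
    -- iteration 1/4 --
    FD 19: (332,0) -> (351,0) [heading=0, move]
    FD 15: (351,0) -> (366,0) [heading=0, move]
    PU: pen up
    -- iteration 2/4 --
    FD 19: (366,0) -> (385,0) [heading=0, move]
    FD 15: (385,0) -> (400,0) [heading=0, move]
    PU: pen up
    -- iteration 3/4 --
    FD 19: (400,0) -> (419,0) [heading=0, move]
    FD 15: (419,0) -> (434,0) [heading=0, move]
    PU: pen up
    -- iteration 4/4 --
    FD 19: (434,0) -> (453,0) [heading=0, move]
    FD 15: (453,0) -> (468,0) [heading=0, move]
    PU: pen up
  ]
  -- iteration 4/4 --
  FD 20: (468,0) -> (488,0) [heading=0, move]
  REPEAT 4 [
    -- iteration 1/4 --
    FD 19: (488,0) -> (507,0) [heading=0, move]
    FD 15: (507,0) -> (522,0) [heading=0, move]
    PU: pen up
    -- iteration 2/4 --
    FD 19: (522,0) -> (541,0) [heading=0, move]
    FD 15: (541,0) -> (556,0) [heading=0, move]
    PU: pen up
    -- iteration 3/4 --
    FD 19: (556,0) -> (575,0) [heading=0, move]
    FD 15: (575,0) -> (590,0) [heading=0, move]
    PU: pen up
    -- iteration 4/4 --
    FD 19: (590,0) -> (609,0) [heading=0, move]
    FD 15: (609,0) -> (624,0) [heading=0, move]
    PU: pen up
  ]
]
Final: pos=(624,0), heading=0, 3 segment(s) drawn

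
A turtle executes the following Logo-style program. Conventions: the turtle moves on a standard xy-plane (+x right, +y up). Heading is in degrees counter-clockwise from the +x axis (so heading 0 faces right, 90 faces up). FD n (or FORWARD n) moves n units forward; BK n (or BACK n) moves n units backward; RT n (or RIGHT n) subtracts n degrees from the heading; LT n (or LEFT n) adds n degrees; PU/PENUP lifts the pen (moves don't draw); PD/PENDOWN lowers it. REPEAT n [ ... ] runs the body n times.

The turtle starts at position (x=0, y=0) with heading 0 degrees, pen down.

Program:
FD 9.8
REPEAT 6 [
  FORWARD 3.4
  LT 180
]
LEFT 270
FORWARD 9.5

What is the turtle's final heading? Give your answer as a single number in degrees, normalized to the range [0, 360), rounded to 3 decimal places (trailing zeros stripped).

Executing turtle program step by step:
Start: pos=(0,0), heading=0, pen down
FD 9.8: (0,0) -> (9.8,0) [heading=0, draw]
REPEAT 6 [
  -- iteration 1/6 --
  FD 3.4: (9.8,0) -> (13.2,0) [heading=0, draw]
  LT 180: heading 0 -> 180
  -- iteration 2/6 --
  FD 3.4: (13.2,0) -> (9.8,0) [heading=180, draw]
  LT 180: heading 180 -> 0
  -- iteration 3/6 --
  FD 3.4: (9.8,0) -> (13.2,0) [heading=0, draw]
  LT 180: heading 0 -> 180
  -- iteration 4/6 --
  FD 3.4: (13.2,0) -> (9.8,0) [heading=180, draw]
  LT 180: heading 180 -> 0
  -- iteration 5/6 --
  FD 3.4: (9.8,0) -> (13.2,0) [heading=0, draw]
  LT 180: heading 0 -> 180
  -- iteration 6/6 --
  FD 3.4: (13.2,0) -> (9.8,0) [heading=180, draw]
  LT 180: heading 180 -> 0
]
LT 270: heading 0 -> 270
FD 9.5: (9.8,0) -> (9.8,-9.5) [heading=270, draw]
Final: pos=(9.8,-9.5), heading=270, 8 segment(s) drawn

Answer: 270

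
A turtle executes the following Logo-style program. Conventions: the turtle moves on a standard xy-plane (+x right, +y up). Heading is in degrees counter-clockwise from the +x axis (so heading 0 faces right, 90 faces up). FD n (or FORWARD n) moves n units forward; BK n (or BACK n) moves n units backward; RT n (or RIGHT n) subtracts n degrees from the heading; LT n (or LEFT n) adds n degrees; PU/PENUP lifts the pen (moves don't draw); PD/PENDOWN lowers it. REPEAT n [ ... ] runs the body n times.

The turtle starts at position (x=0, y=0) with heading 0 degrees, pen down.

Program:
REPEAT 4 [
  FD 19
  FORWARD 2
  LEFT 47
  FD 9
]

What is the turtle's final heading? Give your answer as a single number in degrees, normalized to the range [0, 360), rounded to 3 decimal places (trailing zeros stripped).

Answer: 188

Derivation:
Executing turtle program step by step:
Start: pos=(0,0), heading=0, pen down
REPEAT 4 [
  -- iteration 1/4 --
  FD 19: (0,0) -> (19,0) [heading=0, draw]
  FD 2: (19,0) -> (21,0) [heading=0, draw]
  LT 47: heading 0 -> 47
  FD 9: (21,0) -> (27.138,6.582) [heading=47, draw]
  -- iteration 2/4 --
  FD 19: (27.138,6.582) -> (40.096,20.478) [heading=47, draw]
  FD 2: (40.096,20.478) -> (41.46,21.941) [heading=47, draw]
  LT 47: heading 47 -> 94
  FD 9: (41.46,21.941) -> (40.832,30.919) [heading=94, draw]
  -- iteration 3/4 --
  FD 19: (40.832,30.919) -> (39.507,49.872) [heading=94, draw]
  FD 2: (39.507,49.872) -> (39.367,51.868) [heading=94, draw]
  LT 47: heading 94 -> 141
  FD 9: (39.367,51.868) -> (32.373,57.531) [heading=141, draw]
  -- iteration 4/4 --
  FD 19: (32.373,57.531) -> (17.607,69.489) [heading=141, draw]
  FD 2: (17.607,69.489) -> (16.053,70.747) [heading=141, draw]
  LT 47: heading 141 -> 188
  FD 9: (16.053,70.747) -> (7.14,69.495) [heading=188, draw]
]
Final: pos=(7.14,69.495), heading=188, 12 segment(s) drawn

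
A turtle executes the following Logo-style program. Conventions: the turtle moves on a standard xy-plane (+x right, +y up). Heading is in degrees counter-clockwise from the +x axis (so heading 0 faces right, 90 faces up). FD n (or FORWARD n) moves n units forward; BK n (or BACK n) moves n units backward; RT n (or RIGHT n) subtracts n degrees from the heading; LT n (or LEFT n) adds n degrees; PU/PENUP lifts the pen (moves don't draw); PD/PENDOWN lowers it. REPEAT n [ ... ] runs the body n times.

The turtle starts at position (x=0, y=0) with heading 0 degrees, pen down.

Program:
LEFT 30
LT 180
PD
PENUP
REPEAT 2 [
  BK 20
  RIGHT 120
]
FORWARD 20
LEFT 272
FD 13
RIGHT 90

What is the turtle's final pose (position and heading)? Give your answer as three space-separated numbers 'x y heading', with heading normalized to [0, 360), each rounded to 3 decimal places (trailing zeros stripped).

Executing turtle program step by step:
Start: pos=(0,0), heading=0, pen down
LT 30: heading 0 -> 30
LT 180: heading 30 -> 210
PD: pen down
PU: pen up
REPEAT 2 [
  -- iteration 1/2 --
  BK 20: (0,0) -> (17.321,10) [heading=210, move]
  RT 120: heading 210 -> 90
  -- iteration 2/2 --
  BK 20: (17.321,10) -> (17.321,-10) [heading=90, move]
  RT 120: heading 90 -> 330
]
FD 20: (17.321,-10) -> (34.641,-20) [heading=330, move]
LT 272: heading 330 -> 242
FD 13: (34.641,-20) -> (28.538,-31.478) [heading=242, move]
RT 90: heading 242 -> 152
Final: pos=(28.538,-31.478), heading=152, 0 segment(s) drawn

Answer: 28.538 -31.478 152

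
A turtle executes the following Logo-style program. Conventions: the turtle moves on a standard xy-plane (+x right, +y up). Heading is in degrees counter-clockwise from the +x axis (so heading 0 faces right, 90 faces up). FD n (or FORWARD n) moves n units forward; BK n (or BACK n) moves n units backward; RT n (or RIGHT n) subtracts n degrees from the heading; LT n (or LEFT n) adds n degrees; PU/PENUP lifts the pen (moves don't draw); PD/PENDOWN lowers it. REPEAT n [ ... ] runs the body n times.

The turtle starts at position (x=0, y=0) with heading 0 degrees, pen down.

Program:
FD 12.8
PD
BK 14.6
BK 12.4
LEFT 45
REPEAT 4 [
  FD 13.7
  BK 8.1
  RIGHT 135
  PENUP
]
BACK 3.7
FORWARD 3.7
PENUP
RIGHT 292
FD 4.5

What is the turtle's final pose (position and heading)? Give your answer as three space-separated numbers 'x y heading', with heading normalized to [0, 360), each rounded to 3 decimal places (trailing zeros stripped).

Executing turtle program step by step:
Start: pos=(0,0), heading=0, pen down
FD 12.8: (0,0) -> (12.8,0) [heading=0, draw]
PD: pen down
BK 14.6: (12.8,0) -> (-1.8,0) [heading=0, draw]
BK 12.4: (-1.8,0) -> (-14.2,0) [heading=0, draw]
LT 45: heading 0 -> 45
REPEAT 4 [
  -- iteration 1/4 --
  FD 13.7: (-14.2,0) -> (-4.513,9.687) [heading=45, draw]
  BK 8.1: (-4.513,9.687) -> (-10.24,3.96) [heading=45, draw]
  RT 135: heading 45 -> 270
  PU: pen up
  -- iteration 2/4 --
  FD 13.7: (-10.24,3.96) -> (-10.24,-9.74) [heading=270, move]
  BK 8.1: (-10.24,-9.74) -> (-10.24,-1.64) [heading=270, move]
  RT 135: heading 270 -> 135
  PU: pen up
  -- iteration 3/4 --
  FD 13.7: (-10.24,-1.64) -> (-19.928,8.047) [heading=135, move]
  BK 8.1: (-19.928,8.047) -> (-14.2,2.32) [heading=135, move]
  RT 135: heading 135 -> 0
  PU: pen up
  -- iteration 4/4 --
  FD 13.7: (-14.2,2.32) -> (-0.5,2.32) [heading=0, move]
  BK 8.1: (-0.5,2.32) -> (-8.6,2.32) [heading=0, move]
  RT 135: heading 0 -> 225
  PU: pen up
]
BK 3.7: (-8.6,2.32) -> (-5.984,4.936) [heading=225, move]
FD 3.7: (-5.984,4.936) -> (-8.6,2.32) [heading=225, move]
PU: pen up
RT 292: heading 225 -> 293
FD 4.5: (-8.6,2.32) -> (-6.842,-1.823) [heading=293, move]
Final: pos=(-6.842,-1.823), heading=293, 5 segment(s) drawn

Answer: -6.842 -1.823 293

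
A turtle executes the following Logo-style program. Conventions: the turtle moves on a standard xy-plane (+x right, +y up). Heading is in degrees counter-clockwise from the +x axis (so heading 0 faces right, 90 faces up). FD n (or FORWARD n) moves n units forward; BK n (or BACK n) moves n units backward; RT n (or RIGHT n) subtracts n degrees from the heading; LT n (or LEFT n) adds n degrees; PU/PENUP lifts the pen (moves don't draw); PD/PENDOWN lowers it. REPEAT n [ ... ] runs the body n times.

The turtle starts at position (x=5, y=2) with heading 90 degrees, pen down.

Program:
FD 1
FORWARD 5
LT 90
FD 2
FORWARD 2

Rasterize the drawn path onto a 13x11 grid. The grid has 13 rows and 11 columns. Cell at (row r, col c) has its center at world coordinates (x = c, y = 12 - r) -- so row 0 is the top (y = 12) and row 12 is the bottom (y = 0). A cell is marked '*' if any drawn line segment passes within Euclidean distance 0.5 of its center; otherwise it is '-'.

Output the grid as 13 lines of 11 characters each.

Segment 0: (5,2) -> (5,3)
Segment 1: (5,3) -> (5,8)
Segment 2: (5,8) -> (3,8)
Segment 3: (3,8) -> (1,8)

Answer: -----------
-----------
-----------
-----------
-*****-----
-----*-----
-----*-----
-----*-----
-----*-----
-----*-----
-----*-----
-----------
-----------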